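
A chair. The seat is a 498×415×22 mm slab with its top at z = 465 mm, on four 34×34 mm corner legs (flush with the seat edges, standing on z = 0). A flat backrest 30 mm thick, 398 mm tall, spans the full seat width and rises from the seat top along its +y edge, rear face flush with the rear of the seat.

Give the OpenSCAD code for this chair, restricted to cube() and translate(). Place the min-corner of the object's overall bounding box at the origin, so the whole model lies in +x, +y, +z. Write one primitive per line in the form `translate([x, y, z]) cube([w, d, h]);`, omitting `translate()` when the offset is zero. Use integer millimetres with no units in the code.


// leg_h = 465 - 22 = 443
translate([0, 0, 443]) cube([498, 415, 22]);
cube([34, 34, 443]);
translate([464, 0, 0]) cube([34, 34, 443]);
translate([0, 381, 0]) cube([34, 34, 443]);
translate([464, 381, 0]) cube([34, 34, 443]);
translate([0, 385, 465]) cube([498, 30, 398]);


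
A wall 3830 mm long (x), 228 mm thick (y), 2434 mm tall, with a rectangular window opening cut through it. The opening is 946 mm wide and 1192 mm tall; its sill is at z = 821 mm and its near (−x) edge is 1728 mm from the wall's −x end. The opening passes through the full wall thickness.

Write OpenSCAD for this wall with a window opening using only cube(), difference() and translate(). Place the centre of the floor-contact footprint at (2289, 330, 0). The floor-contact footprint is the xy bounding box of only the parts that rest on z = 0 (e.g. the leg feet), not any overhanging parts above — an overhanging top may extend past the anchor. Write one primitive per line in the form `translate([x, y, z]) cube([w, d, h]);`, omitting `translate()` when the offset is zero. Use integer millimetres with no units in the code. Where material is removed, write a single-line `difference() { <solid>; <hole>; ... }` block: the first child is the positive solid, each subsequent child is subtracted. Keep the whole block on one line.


difference() { translate([374, 216, 0]) cube([3830, 228, 2434]); translate([2102, 216, 821]) cube([946, 228, 1192]); }


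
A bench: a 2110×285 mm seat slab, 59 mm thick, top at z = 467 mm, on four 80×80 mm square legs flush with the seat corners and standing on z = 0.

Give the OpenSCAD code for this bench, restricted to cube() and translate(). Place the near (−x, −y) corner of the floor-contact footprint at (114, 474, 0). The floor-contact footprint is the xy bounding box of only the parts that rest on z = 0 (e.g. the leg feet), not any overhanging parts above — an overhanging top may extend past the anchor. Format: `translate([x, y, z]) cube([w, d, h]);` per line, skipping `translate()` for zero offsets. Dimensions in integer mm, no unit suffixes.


// leg_h = 467 − 59 = 408
translate([114, 474, 408]) cube([2110, 285, 59]);
translate([114, 474, 0]) cube([80, 80, 408]);
translate([114, 679, 0]) cube([80, 80, 408]);
translate([2144, 474, 0]) cube([80, 80, 408]);
translate([2144, 679, 0]) cube([80, 80, 408]);


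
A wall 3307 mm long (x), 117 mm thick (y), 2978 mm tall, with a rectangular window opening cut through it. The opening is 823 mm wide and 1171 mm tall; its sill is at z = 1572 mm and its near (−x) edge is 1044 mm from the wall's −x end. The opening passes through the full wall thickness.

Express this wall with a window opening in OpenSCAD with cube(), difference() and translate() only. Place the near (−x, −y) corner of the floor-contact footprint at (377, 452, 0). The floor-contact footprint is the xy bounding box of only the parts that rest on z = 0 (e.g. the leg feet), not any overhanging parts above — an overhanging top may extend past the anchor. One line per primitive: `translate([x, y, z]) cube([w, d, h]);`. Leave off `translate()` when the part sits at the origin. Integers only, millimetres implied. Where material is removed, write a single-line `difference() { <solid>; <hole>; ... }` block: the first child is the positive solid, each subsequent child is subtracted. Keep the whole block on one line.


difference() { translate([377, 452, 0]) cube([3307, 117, 2978]); translate([1421, 452, 1572]) cube([823, 117, 1171]); }


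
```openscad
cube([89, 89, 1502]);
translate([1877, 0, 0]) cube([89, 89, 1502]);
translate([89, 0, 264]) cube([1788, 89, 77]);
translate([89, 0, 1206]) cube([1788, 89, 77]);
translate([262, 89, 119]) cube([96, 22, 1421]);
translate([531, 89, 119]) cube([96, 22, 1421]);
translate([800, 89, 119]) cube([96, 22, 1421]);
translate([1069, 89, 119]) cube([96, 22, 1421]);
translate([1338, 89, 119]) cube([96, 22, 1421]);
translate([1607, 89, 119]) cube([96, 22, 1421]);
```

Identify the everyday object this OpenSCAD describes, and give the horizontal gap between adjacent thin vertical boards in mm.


A fence section. The picket gap is 173 mm.

Two posts, two rails, 6 pickets — a fence section. Span 1788 mm holds 6 pickets of 96 mm with 7 equal gaps: ⌊(1788 − 6·96) / 7⌋ = 173 mm.


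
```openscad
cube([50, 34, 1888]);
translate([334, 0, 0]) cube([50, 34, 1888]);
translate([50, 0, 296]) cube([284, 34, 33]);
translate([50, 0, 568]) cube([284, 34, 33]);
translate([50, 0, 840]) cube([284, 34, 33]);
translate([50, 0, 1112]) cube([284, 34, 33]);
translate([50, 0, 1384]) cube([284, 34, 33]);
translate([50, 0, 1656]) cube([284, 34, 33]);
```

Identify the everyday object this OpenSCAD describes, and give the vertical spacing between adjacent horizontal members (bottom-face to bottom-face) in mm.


A ladder. The rung spacing is 272 mm.

Two tall 50×34 posts with 6 short bars between them — a ladder. Adjacent rungs sit at z = 296 and z = 568, so the spacing is 568 − 296 = 272 mm.


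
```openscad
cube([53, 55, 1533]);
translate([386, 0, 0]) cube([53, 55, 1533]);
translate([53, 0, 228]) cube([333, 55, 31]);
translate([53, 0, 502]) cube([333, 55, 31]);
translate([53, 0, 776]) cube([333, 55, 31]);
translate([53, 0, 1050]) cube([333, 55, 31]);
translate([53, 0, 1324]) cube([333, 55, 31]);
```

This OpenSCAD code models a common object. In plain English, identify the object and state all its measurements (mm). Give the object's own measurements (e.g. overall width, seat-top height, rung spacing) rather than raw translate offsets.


A straight ladder. Two 53×55 mm vertical rails, 1533 mm tall, stand 439 mm apart (outside-to-outside) with their front faces coplanar on the −y side. 5 rungs, each 55 mm deep and 31 mm tall, span between the inner faces of the rails, front faces flush with the rails. The lowest rung's underside is at z = 228 mm and rungs are spaced 274 mm apart (underside to underside).


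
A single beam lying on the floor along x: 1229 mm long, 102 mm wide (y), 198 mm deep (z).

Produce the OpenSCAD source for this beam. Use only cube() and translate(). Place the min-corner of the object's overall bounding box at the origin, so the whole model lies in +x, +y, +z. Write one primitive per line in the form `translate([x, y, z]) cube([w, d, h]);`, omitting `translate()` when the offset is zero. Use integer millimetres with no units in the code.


cube([1229, 102, 198]);


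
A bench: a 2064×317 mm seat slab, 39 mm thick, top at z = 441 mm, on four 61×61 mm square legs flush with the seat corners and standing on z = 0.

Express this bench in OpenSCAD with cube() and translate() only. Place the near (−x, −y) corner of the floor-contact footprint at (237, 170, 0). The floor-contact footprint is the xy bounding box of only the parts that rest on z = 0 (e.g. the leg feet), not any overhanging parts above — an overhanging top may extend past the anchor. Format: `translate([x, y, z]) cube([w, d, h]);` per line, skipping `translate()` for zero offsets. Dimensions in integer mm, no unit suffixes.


// leg_h = 441 − 39 = 402
translate([237, 170, 402]) cube([2064, 317, 39]);
translate([237, 170, 0]) cube([61, 61, 402]);
translate([237, 426, 0]) cube([61, 61, 402]);
translate([2240, 170, 0]) cube([61, 61, 402]);
translate([2240, 426, 0]) cube([61, 61, 402]);


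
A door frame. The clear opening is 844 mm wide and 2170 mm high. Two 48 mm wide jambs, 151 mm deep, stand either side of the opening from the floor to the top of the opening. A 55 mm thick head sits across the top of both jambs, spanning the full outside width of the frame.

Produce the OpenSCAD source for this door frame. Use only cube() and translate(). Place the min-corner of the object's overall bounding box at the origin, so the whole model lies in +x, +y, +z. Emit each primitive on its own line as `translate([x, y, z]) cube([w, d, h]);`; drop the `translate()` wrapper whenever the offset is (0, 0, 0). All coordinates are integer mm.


cube([48, 151, 2170]);
translate([892, 0, 0]) cube([48, 151, 2170]);
translate([0, 0, 2170]) cube([940, 151, 55]);


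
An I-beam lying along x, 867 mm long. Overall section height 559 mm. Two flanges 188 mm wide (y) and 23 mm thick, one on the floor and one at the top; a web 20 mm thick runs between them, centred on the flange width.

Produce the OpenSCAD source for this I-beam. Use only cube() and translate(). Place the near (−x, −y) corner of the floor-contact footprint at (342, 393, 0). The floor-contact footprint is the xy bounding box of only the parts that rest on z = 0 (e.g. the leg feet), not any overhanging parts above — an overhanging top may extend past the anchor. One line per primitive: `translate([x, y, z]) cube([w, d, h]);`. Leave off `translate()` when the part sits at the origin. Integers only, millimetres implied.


translate([342, 393, 0]) cube([867, 188, 23]);
translate([342, 477, 23]) cube([867, 20, 513]);
translate([342, 393, 536]) cube([867, 188, 23]);


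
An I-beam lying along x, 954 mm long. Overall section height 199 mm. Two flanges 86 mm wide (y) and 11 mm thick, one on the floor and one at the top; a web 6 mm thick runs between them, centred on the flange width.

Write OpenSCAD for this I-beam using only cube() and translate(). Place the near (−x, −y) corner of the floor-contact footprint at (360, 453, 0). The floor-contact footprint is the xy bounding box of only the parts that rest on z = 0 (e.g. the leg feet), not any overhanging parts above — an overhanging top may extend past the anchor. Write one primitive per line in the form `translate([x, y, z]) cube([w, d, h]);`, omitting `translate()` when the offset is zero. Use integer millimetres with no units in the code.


translate([360, 453, 0]) cube([954, 86, 11]);
translate([360, 493, 11]) cube([954, 6, 177]);
translate([360, 453, 188]) cube([954, 86, 11]);


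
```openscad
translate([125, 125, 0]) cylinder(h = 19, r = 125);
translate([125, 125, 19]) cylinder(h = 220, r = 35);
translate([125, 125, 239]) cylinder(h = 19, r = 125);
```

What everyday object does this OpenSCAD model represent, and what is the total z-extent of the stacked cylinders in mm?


A spool. The overall height is 258 mm.

Three coaxial cylinders, large–small–large — a spool. Two 19 mm flanges and a 220 mm core give 19 + 220 + 19 = 258 mm.


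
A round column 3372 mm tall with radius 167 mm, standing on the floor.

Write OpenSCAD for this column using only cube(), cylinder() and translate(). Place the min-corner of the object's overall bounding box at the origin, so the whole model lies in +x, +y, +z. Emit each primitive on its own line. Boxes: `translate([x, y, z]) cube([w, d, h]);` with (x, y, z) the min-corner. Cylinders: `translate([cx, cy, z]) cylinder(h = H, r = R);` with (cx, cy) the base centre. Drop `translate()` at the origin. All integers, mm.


translate([167, 167, 0]) cylinder(h = 3372, r = 167);


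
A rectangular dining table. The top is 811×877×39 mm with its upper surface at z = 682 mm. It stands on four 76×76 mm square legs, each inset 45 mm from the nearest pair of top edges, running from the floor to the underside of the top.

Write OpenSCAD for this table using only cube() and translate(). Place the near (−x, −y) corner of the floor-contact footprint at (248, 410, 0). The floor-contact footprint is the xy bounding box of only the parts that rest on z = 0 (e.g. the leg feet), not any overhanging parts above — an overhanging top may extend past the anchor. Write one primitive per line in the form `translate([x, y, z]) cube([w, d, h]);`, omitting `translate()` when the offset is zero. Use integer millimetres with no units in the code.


translate([203, 365, 643]) cube([811, 877, 39]);
translate([248, 410, 0]) cube([76, 76, 643]);
translate([893, 410, 0]) cube([76, 76, 643]);
translate([248, 1121, 0]) cube([76, 76, 643]);
translate([893, 1121, 0]) cube([76, 76, 643]);


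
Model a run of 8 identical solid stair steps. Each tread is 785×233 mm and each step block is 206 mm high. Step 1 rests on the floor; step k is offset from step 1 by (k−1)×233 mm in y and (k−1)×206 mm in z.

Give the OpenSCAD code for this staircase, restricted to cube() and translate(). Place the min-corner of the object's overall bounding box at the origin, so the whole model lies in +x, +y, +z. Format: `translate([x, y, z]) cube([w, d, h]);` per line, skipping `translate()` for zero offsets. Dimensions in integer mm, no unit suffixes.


cube([785, 233, 206]);
translate([0, 233, 206]) cube([785, 233, 206]);
translate([0, 466, 412]) cube([785, 233, 206]);
translate([0, 699, 618]) cube([785, 233, 206]);
translate([0, 932, 824]) cube([785, 233, 206]);
translate([0, 1165, 1030]) cube([785, 233, 206]);
translate([0, 1398, 1236]) cube([785, 233, 206]);
translate([0, 1631, 1442]) cube([785, 233, 206]);


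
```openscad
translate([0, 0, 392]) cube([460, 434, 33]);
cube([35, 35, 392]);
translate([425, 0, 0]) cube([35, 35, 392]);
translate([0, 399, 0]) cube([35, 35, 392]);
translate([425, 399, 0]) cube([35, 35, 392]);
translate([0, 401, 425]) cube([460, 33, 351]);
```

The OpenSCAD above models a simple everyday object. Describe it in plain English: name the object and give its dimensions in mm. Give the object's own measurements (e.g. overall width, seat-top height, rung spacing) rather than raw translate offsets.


A chair. The seat is a 460×434×33 mm slab with its top at z = 425 mm, on four 35×35 mm corner legs (flush with the seat edges, standing on z = 0). A flat backrest 33 mm thick, 351 mm tall, spans the full seat width and rises from the seat top along its +y edge, rear face flush with the rear of the seat.


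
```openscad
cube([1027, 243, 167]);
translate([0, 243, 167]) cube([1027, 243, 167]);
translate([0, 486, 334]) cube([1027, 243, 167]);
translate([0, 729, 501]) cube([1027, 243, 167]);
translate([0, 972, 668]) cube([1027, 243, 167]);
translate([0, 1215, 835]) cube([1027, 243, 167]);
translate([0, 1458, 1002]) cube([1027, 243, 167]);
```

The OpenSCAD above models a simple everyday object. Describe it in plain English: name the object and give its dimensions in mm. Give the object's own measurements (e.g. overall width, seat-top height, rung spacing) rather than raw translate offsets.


A straight staircase of 7 solid steps. Each step is 1027 mm wide (x), 243 mm deep (y, the going) and 167 mm tall (the rise). The first step rests on the floor; each subsequent step sits one going further in +y and one rise higher in +z, directly behind and above the previous step with no overlap.


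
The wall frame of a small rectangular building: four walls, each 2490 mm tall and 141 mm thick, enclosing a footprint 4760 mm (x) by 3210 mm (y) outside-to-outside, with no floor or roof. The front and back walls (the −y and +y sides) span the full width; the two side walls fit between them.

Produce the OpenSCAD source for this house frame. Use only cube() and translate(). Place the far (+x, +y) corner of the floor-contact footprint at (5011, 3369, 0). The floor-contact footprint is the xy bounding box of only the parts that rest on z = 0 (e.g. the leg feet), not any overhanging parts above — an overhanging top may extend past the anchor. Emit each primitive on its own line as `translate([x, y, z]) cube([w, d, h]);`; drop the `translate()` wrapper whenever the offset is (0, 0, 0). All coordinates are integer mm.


translate([251, 159, 0]) cube([4760, 141, 2490]);
translate([251, 3228, 0]) cube([4760, 141, 2490]);
translate([251, 300, 0]) cube([141, 2928, 2490]);
translate([4870, 300, 0]) cube([141, 2928, 2490]);


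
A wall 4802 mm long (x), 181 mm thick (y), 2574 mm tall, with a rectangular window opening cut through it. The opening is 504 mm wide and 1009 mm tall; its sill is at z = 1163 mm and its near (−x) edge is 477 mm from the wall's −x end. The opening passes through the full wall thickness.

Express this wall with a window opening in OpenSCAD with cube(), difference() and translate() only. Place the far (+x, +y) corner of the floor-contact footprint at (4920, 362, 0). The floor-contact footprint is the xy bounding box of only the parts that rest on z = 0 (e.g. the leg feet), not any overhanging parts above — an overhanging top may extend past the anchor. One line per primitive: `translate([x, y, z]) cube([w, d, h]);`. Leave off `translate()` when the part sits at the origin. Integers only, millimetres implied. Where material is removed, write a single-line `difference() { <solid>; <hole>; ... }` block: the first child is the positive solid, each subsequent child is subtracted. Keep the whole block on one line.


difference() { translate([118, 181, 0]) cube([4802, 181, 2574]); translate([595, 181, 1163]) cube([504, 181, 1009]); }


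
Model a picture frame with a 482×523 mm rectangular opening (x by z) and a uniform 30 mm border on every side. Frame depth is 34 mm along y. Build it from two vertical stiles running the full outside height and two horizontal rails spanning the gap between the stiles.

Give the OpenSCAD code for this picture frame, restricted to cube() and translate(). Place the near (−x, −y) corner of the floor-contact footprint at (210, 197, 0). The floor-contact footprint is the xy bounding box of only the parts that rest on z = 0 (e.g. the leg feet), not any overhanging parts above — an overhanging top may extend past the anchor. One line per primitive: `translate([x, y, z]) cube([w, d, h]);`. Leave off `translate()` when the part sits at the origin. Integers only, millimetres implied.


translate([210, 197, 0]) cube([30, 34, 583]);
translate([722, 197, 0]) cube([30, 34, 583]);
translate([240, 197, 0]) cube([482, 34, 30]);
translate([240, 197, 553]) cube([482, 34, 30]);


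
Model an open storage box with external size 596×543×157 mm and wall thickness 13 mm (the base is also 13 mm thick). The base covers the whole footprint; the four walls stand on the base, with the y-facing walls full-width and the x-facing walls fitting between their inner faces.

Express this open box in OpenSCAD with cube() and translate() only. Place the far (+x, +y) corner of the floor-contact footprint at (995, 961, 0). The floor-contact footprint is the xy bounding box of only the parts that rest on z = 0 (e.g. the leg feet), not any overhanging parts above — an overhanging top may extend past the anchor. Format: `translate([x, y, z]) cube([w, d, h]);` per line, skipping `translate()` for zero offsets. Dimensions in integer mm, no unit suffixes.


translate([399, 418, 0]) cube([596, 543, 13]);
translate([399, 418, 13]) cube([596, 13, 144]);
translate([399, 948, 13]) cube([596, 13, 144]);
translate([399, 431, 13]) cube([13, 517, 144]);
translate([982, 431, 13]) cube([13, 517, 144]);


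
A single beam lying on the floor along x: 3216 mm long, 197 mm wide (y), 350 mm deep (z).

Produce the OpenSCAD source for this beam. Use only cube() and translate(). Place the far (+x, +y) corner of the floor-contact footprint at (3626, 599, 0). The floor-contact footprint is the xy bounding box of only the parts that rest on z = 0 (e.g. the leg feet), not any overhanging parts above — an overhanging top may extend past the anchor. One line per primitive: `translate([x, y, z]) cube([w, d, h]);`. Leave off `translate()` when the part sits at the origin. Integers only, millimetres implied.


translate([410, 402, 0]) cube([3216, 197, 350]);


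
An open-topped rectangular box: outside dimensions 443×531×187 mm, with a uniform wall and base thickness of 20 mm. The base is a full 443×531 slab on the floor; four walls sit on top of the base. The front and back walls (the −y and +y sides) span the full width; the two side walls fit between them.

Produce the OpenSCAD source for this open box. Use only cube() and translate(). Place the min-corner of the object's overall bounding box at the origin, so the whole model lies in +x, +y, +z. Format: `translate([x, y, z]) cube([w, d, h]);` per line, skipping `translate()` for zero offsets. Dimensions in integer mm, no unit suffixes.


cube([443, 531, 20]);
translate([0, 0, 20]) cube([443, 20, 167]);
translate([0, 511, 20]) cube([443, 20, 167]);
translate([0, 20, 20]) cube([20, 491, 167]);
translate([423, 20, 20]) cube([20, 491, 167]);


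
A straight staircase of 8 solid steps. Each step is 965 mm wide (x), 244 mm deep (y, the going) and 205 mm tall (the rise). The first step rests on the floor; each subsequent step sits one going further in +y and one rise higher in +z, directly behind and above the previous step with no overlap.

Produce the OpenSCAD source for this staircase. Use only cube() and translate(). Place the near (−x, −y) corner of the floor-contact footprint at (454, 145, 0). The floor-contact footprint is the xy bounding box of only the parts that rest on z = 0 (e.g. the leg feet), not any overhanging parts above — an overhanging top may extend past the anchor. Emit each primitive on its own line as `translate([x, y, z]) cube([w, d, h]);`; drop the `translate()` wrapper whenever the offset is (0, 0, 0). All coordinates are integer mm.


translate([454, 145, 0]) cube([965, 244, 205]);
translate([454, 389, 205]) cube([965, 244, 205]);
translate([454, 633, 410]) cube([965, 244, 205]);
translate([454, 877, 615]) cube([965, 244, 205]);
translate([454, 1121, 820]) cube([965, 244, 205]);
translate([454, 1365, 1025]) cube([965, 244, 205]);
translate([454, 1609, 1230]) cube([965, 244, 205]);
translate([454, 1853, 1435]) cube([965, 244, 205]);


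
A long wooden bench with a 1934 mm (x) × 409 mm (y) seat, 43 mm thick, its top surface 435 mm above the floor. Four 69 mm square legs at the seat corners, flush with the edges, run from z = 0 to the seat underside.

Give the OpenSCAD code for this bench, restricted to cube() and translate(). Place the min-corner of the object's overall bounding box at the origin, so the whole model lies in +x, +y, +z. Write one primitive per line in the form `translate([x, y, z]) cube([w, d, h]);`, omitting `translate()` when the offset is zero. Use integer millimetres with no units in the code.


translate([0, 0, 392]) cube([1934, 409, 43]);
cube([69, 69, 392]);
translate([0, 340, 0]) cube([69, 69, 392]);
translate([1865, 0, 0]) cube([69, 69, 392]);
translate([1865, 340, 0]) cube([69, 69, 392]);


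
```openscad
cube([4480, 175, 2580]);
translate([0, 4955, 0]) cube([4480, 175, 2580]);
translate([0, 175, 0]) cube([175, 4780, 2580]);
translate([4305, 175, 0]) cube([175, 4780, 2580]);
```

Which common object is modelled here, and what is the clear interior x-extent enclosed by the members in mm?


A house (or room) frame. The interior width is 4130 mm.

Four 2580 mm walls enclosing a rectangle with no floor or roof — a room or house frame. Outside width is 4480 mm and wall thickness is 175 mm, so the interior width is 4480 − 2 × 175 = 4130 mm.


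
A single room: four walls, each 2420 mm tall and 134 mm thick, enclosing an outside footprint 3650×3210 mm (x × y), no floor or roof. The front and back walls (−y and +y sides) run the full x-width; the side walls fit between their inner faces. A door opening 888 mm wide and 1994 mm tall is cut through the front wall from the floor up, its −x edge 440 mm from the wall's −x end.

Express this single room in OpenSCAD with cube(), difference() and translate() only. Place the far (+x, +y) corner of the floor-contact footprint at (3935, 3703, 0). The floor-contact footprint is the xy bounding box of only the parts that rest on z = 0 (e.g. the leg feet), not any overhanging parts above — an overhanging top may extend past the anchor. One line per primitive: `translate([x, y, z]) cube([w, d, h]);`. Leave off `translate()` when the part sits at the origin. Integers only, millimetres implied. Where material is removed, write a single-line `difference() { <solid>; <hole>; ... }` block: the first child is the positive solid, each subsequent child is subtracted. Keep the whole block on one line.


difference() { translate([285, 493, 0]) cube([3650, 134, 2420]); translate([725, 493, 0]) cube([888, 134, 1994]); }
translate([285, 3569, 0]) cube([3650, 134, 2420]);
translate([285, 627, 0]) cube([134, 2942, 2420]);
translate([3801, 627, 0]) cube([134, 2942, 2420]);


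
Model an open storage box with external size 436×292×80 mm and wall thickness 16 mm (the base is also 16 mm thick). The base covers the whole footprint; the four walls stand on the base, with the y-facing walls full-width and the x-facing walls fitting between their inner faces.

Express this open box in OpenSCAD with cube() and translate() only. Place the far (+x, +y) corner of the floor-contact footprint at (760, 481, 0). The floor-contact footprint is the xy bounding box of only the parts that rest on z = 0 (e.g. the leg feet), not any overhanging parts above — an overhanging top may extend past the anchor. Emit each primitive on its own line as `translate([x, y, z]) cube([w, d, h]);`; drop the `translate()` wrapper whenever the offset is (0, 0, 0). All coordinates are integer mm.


translate([324, 189, 0]) cube([436, 292, 16]);
translate([324, 189, 16]) cube([436, 16, 64]);
translate([324, 465, 16]) cube([436, 16, 64]);
translate([324, 205, 16]) cube([16, 260, 64]);
translate([744, 205, 16]) cube([16, 260, 64]);


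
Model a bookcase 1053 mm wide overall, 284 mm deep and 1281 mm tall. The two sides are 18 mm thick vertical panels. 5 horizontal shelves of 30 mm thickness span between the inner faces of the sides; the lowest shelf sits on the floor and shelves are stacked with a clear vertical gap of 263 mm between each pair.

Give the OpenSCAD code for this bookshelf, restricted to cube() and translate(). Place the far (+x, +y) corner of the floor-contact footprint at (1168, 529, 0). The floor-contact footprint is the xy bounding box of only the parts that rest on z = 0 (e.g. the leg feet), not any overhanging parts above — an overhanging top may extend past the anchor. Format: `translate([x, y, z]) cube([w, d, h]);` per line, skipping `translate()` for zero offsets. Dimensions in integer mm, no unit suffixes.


translate([115, 245, 0]) cube([18, 284, 1281]);
translate([1150, 245, 0]) cube([18, 284, 1281]);
translate([133, 245, 0]) cube([1017, 284, 30]);
translate([133, 245, 293]) cube([1017, 284, 30]);
translate([133, 245, 586]) cube([1017, 284, 30]);
translate([133, 245, 879]) cube([1017, 284, 30]);
translate([133, 245, 1172]) cube([1017, 284, 30]);


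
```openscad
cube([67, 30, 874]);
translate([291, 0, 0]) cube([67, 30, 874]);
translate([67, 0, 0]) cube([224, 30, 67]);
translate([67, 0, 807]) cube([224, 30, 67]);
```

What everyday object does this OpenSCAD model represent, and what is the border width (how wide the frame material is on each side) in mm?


A picture frame. The border width is 67 mm.

Four thin pieces enclosing a rectangular opening — a picture frame. The two full-height stiles are 874 mm tall; the top rail sits at z = 807 and is 67 mm tall, so the border above the opening is 874 − 807 = 67 mm, matching the stile x-width.


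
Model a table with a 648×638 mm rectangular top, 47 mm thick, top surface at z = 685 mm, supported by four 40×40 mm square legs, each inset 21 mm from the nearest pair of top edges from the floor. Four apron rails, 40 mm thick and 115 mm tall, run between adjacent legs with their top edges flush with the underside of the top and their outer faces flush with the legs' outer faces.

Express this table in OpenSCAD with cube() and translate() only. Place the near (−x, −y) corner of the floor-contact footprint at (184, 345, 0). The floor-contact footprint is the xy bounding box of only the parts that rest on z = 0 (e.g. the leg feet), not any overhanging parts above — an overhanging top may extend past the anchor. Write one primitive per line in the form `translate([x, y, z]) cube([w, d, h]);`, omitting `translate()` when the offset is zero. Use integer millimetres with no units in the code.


translate([163, 324, 638]) cube([648, 638, 47]);
translate([184, 345, 0]) cube([40, 40, 638]);
translate([750, 345, 0]) cube([40, 40, 638]);
translate([184, 901, 0]) cube([40, 40, 638]);
translate([750, 901, 0]) cube([40, 40, 638]);
translate([224, 345, 523]) cube([526, 40, 115]);
translate([224, 901, 523]) cube([526, 40, 115]);
translate([184, 385, 523]) cube([40, 516, 115]);
translate([750, 385, 523]) cube([40, 516, 115]);


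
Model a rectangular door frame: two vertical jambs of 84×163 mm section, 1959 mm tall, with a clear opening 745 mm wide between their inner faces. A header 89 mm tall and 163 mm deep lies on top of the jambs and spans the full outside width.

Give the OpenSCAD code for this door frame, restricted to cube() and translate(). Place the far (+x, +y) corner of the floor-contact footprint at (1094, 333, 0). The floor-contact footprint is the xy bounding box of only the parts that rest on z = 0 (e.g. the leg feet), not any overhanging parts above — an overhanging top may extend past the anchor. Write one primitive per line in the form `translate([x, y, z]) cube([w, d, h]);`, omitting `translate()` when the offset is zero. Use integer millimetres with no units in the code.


translate([181, 170, 0]) cube([84, 163, 1959]);
translate([1010, 170, 0]) cube([84, 163, 1959]);
translate([181, 170, 1959]) cube([913, 163, 89]);


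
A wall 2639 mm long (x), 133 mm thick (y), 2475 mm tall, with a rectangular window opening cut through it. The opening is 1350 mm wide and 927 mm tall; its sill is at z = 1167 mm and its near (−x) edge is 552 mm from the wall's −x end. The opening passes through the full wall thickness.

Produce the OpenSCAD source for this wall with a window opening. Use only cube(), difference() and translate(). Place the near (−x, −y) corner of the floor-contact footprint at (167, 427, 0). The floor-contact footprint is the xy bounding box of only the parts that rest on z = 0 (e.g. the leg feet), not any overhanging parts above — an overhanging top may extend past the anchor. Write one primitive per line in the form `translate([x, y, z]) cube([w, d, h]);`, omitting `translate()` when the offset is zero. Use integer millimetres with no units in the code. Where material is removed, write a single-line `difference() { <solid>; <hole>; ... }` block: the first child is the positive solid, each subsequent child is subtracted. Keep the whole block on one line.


difference() { translate([167, 427, 0]) cube([2639, 133, 2475]); translate([719, 427, 1167]) cube([1350, 133, 927]); }


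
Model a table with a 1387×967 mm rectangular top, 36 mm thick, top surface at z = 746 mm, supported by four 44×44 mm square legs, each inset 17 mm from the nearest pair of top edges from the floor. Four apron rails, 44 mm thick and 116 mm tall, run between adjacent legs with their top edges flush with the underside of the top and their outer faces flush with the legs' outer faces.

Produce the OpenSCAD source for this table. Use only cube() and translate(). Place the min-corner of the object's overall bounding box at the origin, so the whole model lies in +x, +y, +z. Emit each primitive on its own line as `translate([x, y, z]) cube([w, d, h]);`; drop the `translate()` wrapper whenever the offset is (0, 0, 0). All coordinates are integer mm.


// leg_h = 746 - 36 = 710
// apron z = 710 - 116 = 594
translate([0, 0, 710]) cube([1387, 967, 36]);
translate([17, 17, 0]) cube([44, 44, 710]);
translate([1326, 17, 0]) cube([44, 44, 710]);
translate([17, 906, 0]) cube([44, 44, 710]);
translate([1326, 906, 0]) cube([44, 44, 710]);
translate([61, 17, 594]) cube([1265, 44, 116]);
translate([61, 906, 594]) cube([1265, 44, 116]);
translate([17, 61, 594]) cube([44, 845, 116]);
translate([1326, 61, 594]) cube([44, 845, 116]);


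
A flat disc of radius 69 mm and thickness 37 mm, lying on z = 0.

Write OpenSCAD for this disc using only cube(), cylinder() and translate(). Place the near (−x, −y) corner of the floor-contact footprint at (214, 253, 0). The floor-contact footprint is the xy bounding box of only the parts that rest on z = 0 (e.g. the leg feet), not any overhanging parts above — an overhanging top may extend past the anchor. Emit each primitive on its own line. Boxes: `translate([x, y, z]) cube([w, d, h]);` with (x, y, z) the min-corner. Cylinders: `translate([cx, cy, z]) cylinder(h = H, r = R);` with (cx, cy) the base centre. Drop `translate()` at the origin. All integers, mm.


translate([283, 322, 0]) cylinder(h = 37, r = 69);


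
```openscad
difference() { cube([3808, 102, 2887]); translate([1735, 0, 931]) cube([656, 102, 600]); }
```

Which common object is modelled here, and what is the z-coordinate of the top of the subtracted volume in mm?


A wall with a window opening. The window head height is 1531 mm.

A wall with a rectangular opening subtracted — a window. Sill at z = 931, opening 600 mm tall, so the head is at 931 + 600 = 1531 mm.


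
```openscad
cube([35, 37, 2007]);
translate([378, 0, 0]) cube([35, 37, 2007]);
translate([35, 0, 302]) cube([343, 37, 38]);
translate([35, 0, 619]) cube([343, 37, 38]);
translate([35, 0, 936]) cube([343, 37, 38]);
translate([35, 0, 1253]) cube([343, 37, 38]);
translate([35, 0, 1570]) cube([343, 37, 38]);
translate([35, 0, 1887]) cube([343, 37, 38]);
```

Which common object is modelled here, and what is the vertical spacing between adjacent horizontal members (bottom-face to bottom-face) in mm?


A ladder. The rung spacing is 317 mm.

Two tall 35×37 posts with 6 short bars between them — a ladder. Adjacent rungs sit at z = 302 and z = 619, so the spacing is 619 − 302 = 317 mm.


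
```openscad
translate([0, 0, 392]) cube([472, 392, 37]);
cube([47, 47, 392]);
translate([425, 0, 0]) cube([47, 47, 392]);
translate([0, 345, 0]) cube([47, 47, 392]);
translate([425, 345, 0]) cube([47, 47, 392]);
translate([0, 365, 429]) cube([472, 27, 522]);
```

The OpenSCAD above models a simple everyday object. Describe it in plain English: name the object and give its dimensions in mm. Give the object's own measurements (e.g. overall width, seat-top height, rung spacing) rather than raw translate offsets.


A chair. The seat is a 472×392×37 mm slab with its top at z = 429 mm, on four 47×47 mm corner legs (flush with the seat edges, standing on z = 0). A flat backrest 27 mm thick, 522 mm tall, spans the full seat width and rises from the seat top along its +y edge, rear face flush with the rear of the seat.


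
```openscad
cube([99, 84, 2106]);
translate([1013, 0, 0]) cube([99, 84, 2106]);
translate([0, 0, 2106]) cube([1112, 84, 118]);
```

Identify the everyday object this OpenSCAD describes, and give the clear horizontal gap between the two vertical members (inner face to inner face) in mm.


A door frame. The clear opening width is 914 mm.

Two 2106 mm tall posts with a header on top — a door frame. The left jamb is 99 mm wide at x = 0; the right jamb starts at x = 1013. The clear opening is 1013 − 99 = 914 mm.


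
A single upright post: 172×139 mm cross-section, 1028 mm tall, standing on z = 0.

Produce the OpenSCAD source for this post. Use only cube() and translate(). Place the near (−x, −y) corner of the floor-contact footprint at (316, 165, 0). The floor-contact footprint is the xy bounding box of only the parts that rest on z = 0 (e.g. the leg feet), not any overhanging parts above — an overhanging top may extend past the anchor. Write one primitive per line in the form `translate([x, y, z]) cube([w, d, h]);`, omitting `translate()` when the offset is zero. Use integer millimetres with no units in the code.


translate([316, 165, 0]) cube([172, 139, 1028]);


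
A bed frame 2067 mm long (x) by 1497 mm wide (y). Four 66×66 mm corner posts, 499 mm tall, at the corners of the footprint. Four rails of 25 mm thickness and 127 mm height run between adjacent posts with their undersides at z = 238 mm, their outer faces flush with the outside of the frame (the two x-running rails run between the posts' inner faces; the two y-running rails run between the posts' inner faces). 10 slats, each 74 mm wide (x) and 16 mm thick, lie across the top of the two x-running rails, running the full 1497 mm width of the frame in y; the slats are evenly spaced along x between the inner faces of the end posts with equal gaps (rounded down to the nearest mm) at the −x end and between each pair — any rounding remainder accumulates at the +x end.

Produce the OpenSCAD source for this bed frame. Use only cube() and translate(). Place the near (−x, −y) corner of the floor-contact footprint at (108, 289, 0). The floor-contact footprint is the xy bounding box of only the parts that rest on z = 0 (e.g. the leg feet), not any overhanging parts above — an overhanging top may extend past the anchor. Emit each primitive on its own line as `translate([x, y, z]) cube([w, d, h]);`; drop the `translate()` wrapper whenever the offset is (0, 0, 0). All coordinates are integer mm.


// slat z = rail_z + rail_h = 238 + 127 = 365
// slat gap = ⌊(1935 − 10·74) / 11⌋ = 108
translate([108, 289, 0]) cube([66, 66, 499]);
translate([108, 1720, 0]) cube([66, 66, 499]);
translate([2109, 289, 0]) cube([66, 66, 499]);
translate([2109, 1720, 0]) cube([66, 66, 499]);
translate([174, 289, 238]) cube([1935, 25, 127]);
translate([174, 1761, 238]) cube([1935, 25, 127]);
translate([108, 355, 238]) cube([25, 1365, 127]);
translate([2150, 355, 238]) cube([25, 1365, 127]);
translate([282, 289, 365]) cube([74, 1497, 16]);
translate([464, 289, 365]) cube([74, 1497, 16]);
translate([646, 289, 365]) cube([74, 1497, 16]);
translate([828, 289, 365]) cube([74, 1497, 16]);
translate([1010, 289, 365]) cube([74, 1497, 16]);
translate([1192, 289, 365]) cube([74, 1497, 16]);
translate([1374, 289, 365]) cube([74, 1497, 16]);
translate([1556, 289, 365]) cube([74, 1497, 16]);
translate([1738, 289, 365]) cube([74, 1497, 16]);
translate([1920, 289, 365]) cube([74, 1497, 16]);


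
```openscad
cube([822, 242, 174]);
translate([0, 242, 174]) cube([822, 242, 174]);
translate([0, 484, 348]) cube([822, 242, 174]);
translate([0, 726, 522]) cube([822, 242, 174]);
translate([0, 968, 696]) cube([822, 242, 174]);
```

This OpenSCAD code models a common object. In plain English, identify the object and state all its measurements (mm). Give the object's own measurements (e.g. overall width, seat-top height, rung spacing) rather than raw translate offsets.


A straight staircase of 5 solid steps. Each step is 822 mm wide (x), 242 mm deep (y, the going) and 174 mm tall (the rise). The first step rests on the floor; each subsequent step sits one going further in +y and one rise higher in +z, directly behind and above the previous step with no overlap.


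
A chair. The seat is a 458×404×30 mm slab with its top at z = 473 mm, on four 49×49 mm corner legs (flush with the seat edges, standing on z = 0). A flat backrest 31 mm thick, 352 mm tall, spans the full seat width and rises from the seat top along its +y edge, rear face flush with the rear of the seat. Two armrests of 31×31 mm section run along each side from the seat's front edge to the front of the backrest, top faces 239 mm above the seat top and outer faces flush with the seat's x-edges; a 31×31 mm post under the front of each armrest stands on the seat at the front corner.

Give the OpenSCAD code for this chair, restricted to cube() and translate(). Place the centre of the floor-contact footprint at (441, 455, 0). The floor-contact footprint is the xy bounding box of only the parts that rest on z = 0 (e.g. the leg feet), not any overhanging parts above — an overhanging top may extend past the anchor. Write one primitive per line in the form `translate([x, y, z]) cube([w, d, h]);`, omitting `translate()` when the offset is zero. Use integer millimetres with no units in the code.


translate([212, 253, 443]) cube([458, 404, 30]);
translate([212, 253, 0]) cube([49, 49, 443]);
translate([621, 253, 0]) cube([49, 49, 443]);
translate([212, 608, 0]) cube([49, 49, 443]);
translate([621, 608, 0]) cube([49, 49, 443]);
translate([212, 626, 473]) cube([458, 31, 352]);
translate([212, 253, 681]) cube([31, 373, 31]);
translate([639, 253, 681]) cube([31, 373, 31]);
translate([212, 253, 473]) cube([31, 31, 208]);
translate([639, 253, 473]) cube([31, 31, 208]);
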